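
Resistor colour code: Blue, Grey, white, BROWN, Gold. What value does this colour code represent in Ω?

6890 Ω

Blue → 6 (first significant figure)
Grey → 8 (second significant figure)
White → 9 (third significant figure)
Brown → ×10 multiplier
689 × 10 = 6890 Ω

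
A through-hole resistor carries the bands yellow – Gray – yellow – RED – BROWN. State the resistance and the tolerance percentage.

Yellow → 4 (first significant figure)
Grey → 8 (second significant figure)
Yellow → 4 (third significant figure)
Red → ×10^2 multiplier
Brown → ±1% tolerance
484 × 100 = 48400 Ω

48400 Ω ±1%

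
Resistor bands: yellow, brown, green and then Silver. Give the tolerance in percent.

±10%

The last band, silver, is the tolerance band.
Silver corresponds to ±10%.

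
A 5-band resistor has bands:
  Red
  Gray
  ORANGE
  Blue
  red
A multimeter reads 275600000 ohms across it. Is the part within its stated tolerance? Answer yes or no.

no

Red → 2 (first significant figure)
Grey → 8 (second significant figure)
Orange → 3 (third significant figure)
Blue → ×10^6 multiplier
Red → ±2% tolerance
283 × 1000000 = 283000000 Ω
Allowed range: 277340000 Ω to 288660000 Ω.
275600000 ohms lies outside that range.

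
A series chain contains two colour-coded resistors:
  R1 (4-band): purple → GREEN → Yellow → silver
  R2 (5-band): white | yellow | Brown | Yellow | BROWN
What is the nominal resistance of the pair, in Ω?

R1: violet, green → 75; yellow ×10^4 → 750000 Ω.
R2: white, yellow, brown → 941; yellow ×10^4 → 9410000 Ω.
Series: 750000 + 9410000 = 10160000 Ω.

10160000 Ω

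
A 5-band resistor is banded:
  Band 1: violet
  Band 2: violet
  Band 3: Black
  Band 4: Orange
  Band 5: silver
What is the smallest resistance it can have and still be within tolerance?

693000 Ω

Violet → 7 (first significant figure)
Violet → 7 (second significant figure)
Black → 0 (third significant figure)
Orange → ×10^3 multiplier
Silver → ±10% tolerance
770 × 1000 = 770000 Ω
Smallest = 770000 × (1 − 10/100) = 693000 Ω.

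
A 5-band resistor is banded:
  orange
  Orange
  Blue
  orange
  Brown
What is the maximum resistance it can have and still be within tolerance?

Orange → 3 (first significant figure)
Orange → 3 (second significant figure)
Blue → 6 (third significant figure)
Orange → ×10^3 multiplier
Brown → ±1% tolerance
336 × 1000 = 336000 Ω
Maximum = 336000 × (1 + 1/100) = 339360 Ω.

339360 Ω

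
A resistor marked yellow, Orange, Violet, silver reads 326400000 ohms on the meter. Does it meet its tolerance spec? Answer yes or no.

no

Yellow → 4 (first significant figure)
Orange → 3 (second significant figure)
Violet → ×10^7 multiplier
Silver → ±10% tolerance
43 × 10000000 = 430000000 Ω
Allowed range: 387000000 Ω to 473000000 Ω.
326400000 ohms lies outside that range.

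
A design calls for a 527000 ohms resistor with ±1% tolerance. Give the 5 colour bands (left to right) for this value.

527000 Ω = 527 × 10^3.
5 → green
2 → red
7 → violet
Multiplier 10^3 → orange.
±1% tolerance → brown.

green, red, violet, orange, brown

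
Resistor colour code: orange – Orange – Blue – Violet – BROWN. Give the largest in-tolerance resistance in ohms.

Orange → 3 (first significant figure)
Orange → 3 (second significant figure)
Blue → 6 (third significant figure)
Violet → ×10^7 multiplier
Brown → ±1% tolerance
336 × 10000000 = 3360000000 Ω
Largest = 3360000000 × (1 + 1/100) = 3393600000 Ω.

3393600000 Ω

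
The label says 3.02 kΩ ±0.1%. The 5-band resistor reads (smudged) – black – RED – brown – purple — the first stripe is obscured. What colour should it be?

3020 Ω = 302 × 10^1.
The first band gives digit 3 of the significand, and 3 is orange.

orange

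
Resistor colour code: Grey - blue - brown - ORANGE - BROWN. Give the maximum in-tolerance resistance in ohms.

Grey → 8 (first significant figure)
Blue → 6 (second significant figure)
Brown → 1 (third significant figure)
Orange → ×10^3 multiplier
Brown → ±1% tolerance
861 × 1000 = 861000 Ω
Maximum = 861000 × (1 + 1/100) = 869610 Ω.

869610 Ω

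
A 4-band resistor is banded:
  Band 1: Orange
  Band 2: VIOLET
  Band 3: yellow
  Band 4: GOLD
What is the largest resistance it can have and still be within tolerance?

Orange → 3 (first significant figure)
Violet → 7 (second significant figure)
Yellow → ×10^4 multiplier
Gold → ±5% tolerance
37 × 10000 = 370000 Ω
Largest = 370000 × (1 + 5/100) = 388500 Ω.

388500 Ω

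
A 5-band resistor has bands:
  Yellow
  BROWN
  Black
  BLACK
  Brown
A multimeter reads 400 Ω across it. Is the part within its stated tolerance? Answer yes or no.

Yellow → 4 (first significant figure)
Brown → 1 (second significant figure)
Black → 0 (third significant figure)
Black → ×1 multiplier
Brown → ±1% tolerance
410 × 1 = 410 Ω
Allowed range: 405.9 Ω to 414.1 Ω.
400 Ω lies outside that range.

no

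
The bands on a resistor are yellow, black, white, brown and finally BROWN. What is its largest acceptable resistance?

Yellow → 4 (first significant figure)
Black → 0 (second significant figure)
White → 9 (third significant figure)
Brown → ×10 multiplier
Brown → ±1% tolerance
409 × 10 = 4090 Ω
Largest = 4090 × (1 + 1/100) = 4130.9 Ω.

4130.9 Ω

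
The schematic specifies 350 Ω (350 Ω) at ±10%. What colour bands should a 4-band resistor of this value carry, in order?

orange, green, brown, silver

350 Ω = 35 × 10^1.
3 → orange
5 → green
Multiplier 10^1 → brown.
±10% tolerance → silver.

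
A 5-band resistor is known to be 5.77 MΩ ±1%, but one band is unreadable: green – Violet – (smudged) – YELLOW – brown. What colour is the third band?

violet

5770000 Ω = 577 × 10^4.
The third band gives digit 7 of the significand, and 7 is violet.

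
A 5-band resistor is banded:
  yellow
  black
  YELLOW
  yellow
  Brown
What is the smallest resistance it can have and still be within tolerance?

Yellow → 4 (first significant figure)
Black → 0 (second significant figure)
Yellow → 4 (third significant figure)
Yellow → ×10^4 multiplier
Brown → ±1% tolerance
404 × 10000 = 4040000 Ω
Smallest = 4040000 × (1 − 1/100) = 3999600 Ω.

3999600 Ω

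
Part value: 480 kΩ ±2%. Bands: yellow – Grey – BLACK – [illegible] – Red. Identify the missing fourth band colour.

480000 Ω = 480 × 10^3.
The fourth band is the multiplier, 10^3, which is orange.

orange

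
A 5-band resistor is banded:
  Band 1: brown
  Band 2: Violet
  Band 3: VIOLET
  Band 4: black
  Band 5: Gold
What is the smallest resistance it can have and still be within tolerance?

Brown → 1 (first significant figure)
Violet → 7 (second significant figure)
Violet → 7 (third significant figure)
Black → ×1 multiplier
Gold → ±5% tolerance
177 × 1 = 177 Ω
Smallest = 177 × (1 − 5/100) = 168.15 Ω.

168.15 Ω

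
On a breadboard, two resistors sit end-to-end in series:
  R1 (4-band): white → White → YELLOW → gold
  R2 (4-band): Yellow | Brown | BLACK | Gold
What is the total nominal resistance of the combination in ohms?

R1: white, white → 99; yellow ×10^4 → 990000 Ω.
R2: yellow, brown → 41; black ×1 → 41 Ω.
Series: 990000 + 41 = 990041 Ω.

990041 Ω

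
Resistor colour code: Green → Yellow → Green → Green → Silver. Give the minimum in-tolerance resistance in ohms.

Green → 5 (first significant figure)
Yellow → 4 (second significant figure)
Green → 5 (third significant figure)
Green → ×10^5 multiplier
Silver → ±10% tolerance
545 × 100000 = 54500000 Ω
Minimum = 54500000 × (1 − 10/100) = 49050000 Ω.

49050000 Ω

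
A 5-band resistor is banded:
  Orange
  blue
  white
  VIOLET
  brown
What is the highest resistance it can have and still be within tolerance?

Orange → 3 (first significant figure)
Blue → 6 (second significant figure)
White → 9 (third significant figure)
Violet → ×10^7 multiplier
Brown → ±1% tolerance
369 × 10000000 = 3690000000 Ω
Highest = 3690000000 × (1 + 1/100) = 3726900000 Ω.

3726900000 Ω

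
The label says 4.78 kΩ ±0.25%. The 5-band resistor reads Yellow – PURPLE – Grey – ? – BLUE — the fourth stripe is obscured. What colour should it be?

4780 Ω = 478 × 10^1.
The fourth band is the multiplier, 10^1, which is brown.

brown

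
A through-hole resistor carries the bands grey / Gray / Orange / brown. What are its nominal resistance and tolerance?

Grey → 8 (first significant figure)
Grey → 8 (second significant figure)
Orange → ×10^3 multiplier
Brown → ±1% tolerance
88 × 1000 = 88000 Ω

88000 Ω ±1%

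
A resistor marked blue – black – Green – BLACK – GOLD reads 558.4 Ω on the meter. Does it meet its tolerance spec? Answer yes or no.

Blue → 6 (first significant figure)
Black → 0 (second significant figure)
Green → 5 (third significant figure)
Black → ×1 multiplier
Gold → ±5% tolerance
605 × 1 = 605 Ω
Allowed range: 574.75 Ω to 635.25 Ω.
558.4 Ω lies outside that range.

no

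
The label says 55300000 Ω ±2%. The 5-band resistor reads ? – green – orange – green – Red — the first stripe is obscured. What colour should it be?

55300000 Ω = 553 × 10^5.
The first band gives digit 5 of the significand, and 5 is green.

green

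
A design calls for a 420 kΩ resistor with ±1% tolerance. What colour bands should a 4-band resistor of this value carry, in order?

yellow, red, yellow, brown

420000 Ω = 42 × 10^4.
4 → yellow
2 → red
Multiplier 10^4 → yellow.
±1% tolerance → brown.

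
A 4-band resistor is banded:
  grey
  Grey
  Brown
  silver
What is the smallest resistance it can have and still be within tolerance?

Grey → 8 (first significant figure)
Grey → 8 (second significant figure)
Brown → ×10 multiplier
Silver → ±10% tolerance
88 × 10 = 880 Ω
Smallest = 880 × (1 − 10/100) = 792 Ω.

792 Ω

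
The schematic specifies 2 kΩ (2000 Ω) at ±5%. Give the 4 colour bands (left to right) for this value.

2000 Ω = 20 × 10^2.
2 → red
0 → black
Multiplier 10^2 → red.
±5% tolerance → gold.

red, black, red, gold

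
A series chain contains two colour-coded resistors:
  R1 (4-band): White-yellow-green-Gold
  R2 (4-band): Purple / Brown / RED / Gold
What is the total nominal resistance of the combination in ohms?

9407100 Ω

R1: white, yellow → 94; green ×10^5 → 9400000 Ω.
R2: violet, brown → 71; red ×10^2 → 7100 Ω.
Series: 9400000 + 7100 = 9407100 Ω.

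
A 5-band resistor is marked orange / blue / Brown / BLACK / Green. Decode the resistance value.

Orange → 3 (first significant figure)
Blue → 6 (second significant figure)
Brown → 1 (third significant figure)
Black → ×1 multiplier
361 × 1 = 361 Ω

361 Ω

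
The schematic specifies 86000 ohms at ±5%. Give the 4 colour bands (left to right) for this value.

grey, blue, orange, gold

86000 Ω = 86 × 10^3.
8 → grey
6 → blue
Multiplier 10^3 → orange.
±5% tolerance → gold.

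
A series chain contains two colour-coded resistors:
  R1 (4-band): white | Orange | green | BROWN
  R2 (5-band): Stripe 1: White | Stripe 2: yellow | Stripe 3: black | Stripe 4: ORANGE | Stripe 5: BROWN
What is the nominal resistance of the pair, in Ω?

R1: white, orange → 93; green ×10^5 → 9300000 Ω.
R2: white, yellow, black → 940; orange ×10^3 → 940000 Ω.
Series: 9300000 + 940000 = 10240000 Ω.

10240000 Ω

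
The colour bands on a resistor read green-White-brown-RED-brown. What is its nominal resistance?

Green → 5 (first significant figure)
White → 9 (second significant figure)
Brown → 1 (third significant figure)
Red → ×10^2 multiplier
591 × 100 = 59100 Ω

59100 Ω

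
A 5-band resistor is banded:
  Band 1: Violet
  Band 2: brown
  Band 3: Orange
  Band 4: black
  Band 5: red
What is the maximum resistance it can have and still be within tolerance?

Violet → 7 (first significant figure)
Brown → 1 (second significant figure)
Orange → 3 (third significant figure)
Black → ×1 multiplier
Red → ±2% tolerance
713 × 1 = 713 Ω
Maximum = 713 × (1 + 2/100) = 727.26 Ω.

727.26 Ω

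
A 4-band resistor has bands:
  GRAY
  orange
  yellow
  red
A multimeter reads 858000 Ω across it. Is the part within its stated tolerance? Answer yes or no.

no

Grey → 8 (first significant figure)
Orange → 3 (second significant figure)
Yellow → ×10^4 multiplier
Red → ±2% tolerance
83 × 10000 = 830000 Ω
Allowed range: 813400 Ω to 846600 Ω.
858000 Ω lies outside that range.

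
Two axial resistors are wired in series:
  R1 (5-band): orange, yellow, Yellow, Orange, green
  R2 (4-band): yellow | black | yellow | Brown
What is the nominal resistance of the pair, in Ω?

744000 Ω

R1: orange, yellow, yellow → 344; orange ×10^3 → 344000 Ω.
R2: yellow, black → 40; yellow ×10^4 → 400000 Ω.
Series: 344000 + 400000 = 744000 Ω.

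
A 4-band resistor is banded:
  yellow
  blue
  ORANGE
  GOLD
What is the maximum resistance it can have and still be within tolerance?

Yellow → 4 (first significant figure)
Blue → 6 (second significant figure)
Orange → ×10^3 multiplier
Gold → ±5% tolerance
46 × 1000 = 46000 Ω
Maximum = 46000 × (1 + 5/100) = 48300 Ω.

48300 Ω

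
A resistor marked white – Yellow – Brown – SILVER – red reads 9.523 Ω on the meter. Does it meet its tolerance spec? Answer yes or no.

yes

White → 9 (first significant figure)
Yellow → 4 (second significant figure)
Brown → 1 (third significant figure)
Silver → ×0.01 multiplier
Red → ±2% tolerance
941 × 0.01 = 9.41 Ω
Allowed range: 9.2218 Ω to 9.5982 Ω.
9.523 Ω lies inside that range.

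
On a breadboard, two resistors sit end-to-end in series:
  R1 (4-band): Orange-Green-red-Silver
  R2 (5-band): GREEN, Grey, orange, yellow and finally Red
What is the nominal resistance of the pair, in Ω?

R1: orange, green → 35; red ×10^2 → 3500 Ω.
R2: green, grey, orange → 583; yellow ×10^4 → 5830000 Ω.
Series: 3500 + 5830000 = 5833500 Ω.

5833500 Ω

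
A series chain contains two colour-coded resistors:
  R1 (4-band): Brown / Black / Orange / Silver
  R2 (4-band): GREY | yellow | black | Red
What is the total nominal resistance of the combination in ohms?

R1: brown, black → 10; orange ×10^3 → 10000 Ω.
R2: grey, yellow → 84; black ×1 → 84 Ω.
Series: 10000 + 84 = 10084 Ω.

10084 Ω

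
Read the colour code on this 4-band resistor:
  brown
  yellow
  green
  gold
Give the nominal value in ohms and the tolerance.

Brown → 1 (first significant figure)
Yellow → 4 (second significant figure)
Green → ×10^5 multiplier
Gold → ±5% tolerance
14 × 100000 = 1400000 Ω

1400000 Ω ±5%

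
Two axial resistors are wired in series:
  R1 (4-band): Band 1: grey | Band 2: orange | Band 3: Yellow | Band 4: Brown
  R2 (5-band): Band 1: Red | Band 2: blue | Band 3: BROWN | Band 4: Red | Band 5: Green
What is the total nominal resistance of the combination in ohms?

R1: grey, orange → 83; yellow ×10^4 → 830000 Ω.
R2: red, blue, brown → 261; red ×10^2 → 26100 Ω.
Series: 830000 + 26100 = 856100 Ω.

856100 Ω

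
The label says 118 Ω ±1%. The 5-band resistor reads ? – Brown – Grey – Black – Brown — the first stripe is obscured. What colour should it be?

118 Ω = 118 × 10^0.
The first band gives digit 1 of the significand, and 1 is brown.

brown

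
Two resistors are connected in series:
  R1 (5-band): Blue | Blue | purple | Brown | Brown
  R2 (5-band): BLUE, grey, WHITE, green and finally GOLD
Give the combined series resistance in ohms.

R1: blue, blue, violet → 667; brown ×10 → 6670 Ω.
R2: blue, grey, white → 689; green ×10^5 → 68900000 Ω.
Series: 6670 + 68900000 = 68906670 Ω.

68906670 Ω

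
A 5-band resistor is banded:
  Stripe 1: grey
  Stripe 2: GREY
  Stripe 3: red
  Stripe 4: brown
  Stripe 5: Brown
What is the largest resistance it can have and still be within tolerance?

8908.2 Ω

Grey → 8 (first significant figure)
Grey → 8 (second significant figure)
Red → 2 (third significant figure)
Brown → ×10 multiplier
Brown → ±1% tolerance
882 × 10 = 8820 Ω
Largest = 8820 × (1 + 1/100) = 8908.2 Ω.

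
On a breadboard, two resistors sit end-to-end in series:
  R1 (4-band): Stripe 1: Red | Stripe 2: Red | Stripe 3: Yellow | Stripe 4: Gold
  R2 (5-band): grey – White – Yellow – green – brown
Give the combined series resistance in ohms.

R1: red, red → 22; yellow ×10^4 → 220000 Ω.
R2: grey, white, yellow → 894; green ×10^5 → 89400000 Ω.
Series: 220000 + 89400000 = 89620000 Ω.

89620000 Ω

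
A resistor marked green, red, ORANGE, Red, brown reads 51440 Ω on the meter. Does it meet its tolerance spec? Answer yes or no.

Green → 5 (first significant figure)
Red → 2 (second significant figure)
Orange → 3 (third significant figure)
Red → ×10^2 multiplier
Brown → ±1% tolerance
523 × 100 = 52300 Ω
Allowed range: 51777 Ω to 52823 Ω.
51440 Ω lies outside that range.

no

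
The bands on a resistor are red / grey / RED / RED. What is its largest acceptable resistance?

Red → 2 (first significant figure)
Grey → 8 (second significant figure)
Red → ×10^2 multiplier
Red → ±2% tolerance
28 × 100 = 2800 Ω
Largest = 2800 × (1 + 2/100) = 2856 Ω.

2856 Ω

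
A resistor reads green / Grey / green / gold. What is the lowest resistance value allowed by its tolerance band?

Green → 5 (first significant figure)
Grey → 8 (second significant figure)
Green → ×10^5 multiplier
Gold → ±5% tolerance
58 × 100000 = 5800000 Ω
Lowest = 5800000 × (1 − 5/100) = 5510000 Ω.

5510000 Ω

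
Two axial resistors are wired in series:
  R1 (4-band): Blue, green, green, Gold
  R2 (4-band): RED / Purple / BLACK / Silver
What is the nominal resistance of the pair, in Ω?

R1: blue, green → 65; green ×10^5 → 6500000 Ω.
R2: red, violet → 27; black ×1 → 27 Ω.
Series: 6500000 + 27 = 6500027 Ω.

6500027 Ω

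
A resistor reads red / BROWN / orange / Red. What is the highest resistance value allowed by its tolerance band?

Red → 2 (first significant figure)
Brown → 1 (second significant figure)
Orange → ×10^3 multiplier
Red → ±2% tolerance
21 × 1000 = 21000 Ω
Highest = 21000 × (1 + 2/100) = 21420 Ω.

21420 Ω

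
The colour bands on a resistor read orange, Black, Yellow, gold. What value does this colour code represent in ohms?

Orange → 3 (first significant figure)
Black → 0 (second significant figure)
Yellow → ×10^4 multiplier
30 × 10000 = 300000 Ω

300000 Ω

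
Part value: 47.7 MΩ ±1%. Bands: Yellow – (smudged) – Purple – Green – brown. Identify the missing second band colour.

47700000 Ω = 477 × 10^5.
The second band gives digit 7 of the significand, and 7 is violet.

violet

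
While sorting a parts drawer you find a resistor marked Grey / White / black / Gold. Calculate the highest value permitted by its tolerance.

93.45 Ω

Grey → 8 (first significant figure)
White → 9 (second significant figure)
Black → ×1 multiplier
Gold → ±5% tolerance
89 × 1 = 89 Ω
Highest = 89 × (1 + 5/100) = 93.45 Ω.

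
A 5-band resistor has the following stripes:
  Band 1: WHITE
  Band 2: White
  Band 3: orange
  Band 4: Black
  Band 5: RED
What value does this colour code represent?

993 Ω

White → 9 (first significant figure)
White → 9 (second significant figure)
Orange → 3 (third significant figure)
Black → ×1 multiplier
993 × 1 = 993 Ω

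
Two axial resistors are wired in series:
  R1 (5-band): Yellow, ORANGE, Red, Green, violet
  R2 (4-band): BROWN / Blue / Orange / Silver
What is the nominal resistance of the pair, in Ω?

R1: yellow, orange, red → 432; green ×10^5 → 43200000 Ω.
R2: brown, blue → 16; orange ×10^3 → 16000 Ω.
Series: 43200000 + 16000 = 43216000 Ω.

43216000 Ω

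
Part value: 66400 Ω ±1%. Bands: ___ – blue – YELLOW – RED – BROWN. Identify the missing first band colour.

66400 Ω = 664 × 10^2.
The first band gives digit 6 of the significand, and 6 is blue.

blue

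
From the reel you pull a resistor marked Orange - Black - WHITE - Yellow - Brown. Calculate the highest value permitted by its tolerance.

3120900 Ω

Orange → 3 (first significant figure)
Black → 0 (second significant figure)
White → 9 (third significant figure)
Yellow → ×10^4 multiplier
Brown → ±1% tolerance
309 × 10000 = 3090000 Ω
Highest = 3090000 × (1 + 1/100) = 3120900 Ω.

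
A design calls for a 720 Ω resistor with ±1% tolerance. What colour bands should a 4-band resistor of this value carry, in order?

720 Ω = 72 × 10^1.
7 → violet
2 → red
Multiplier 10^1 → brown.
±1% tolerance → brown.

violet, red, brown, brown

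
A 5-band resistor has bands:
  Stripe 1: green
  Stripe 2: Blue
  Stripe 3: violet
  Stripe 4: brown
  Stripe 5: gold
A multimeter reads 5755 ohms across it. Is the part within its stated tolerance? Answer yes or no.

Green → 5 (first significant figure)
Blue → 6 (second significant figure)
Violet → 7 (third significant figure)
Brown → ×10 multiplier
Gold → ±5% tolerance
567 × 10 = 5670 Ω
Allowed range: 5386.5 Ω to 5953.5 Ω.
5755 ohms lies inside that range.

yes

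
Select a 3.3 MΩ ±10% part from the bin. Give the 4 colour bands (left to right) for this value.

orange, orange, green, silver

3300000 Ω = 33 × 10^5.
3 → orange
3 → orange
Multiplier 10^5 → green.
±10% tolerance → silver.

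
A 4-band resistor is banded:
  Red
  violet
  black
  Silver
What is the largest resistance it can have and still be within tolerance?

29.7 Ω

Red → 2 (first significant figure)
Violet → 7 (second significant figure)
Black → ×1 multiplier
Silver → ±10% tolerance
27 × 1 = 27 Ω
Largest = 27 × (1 + 10/100) = 29.7 Ω.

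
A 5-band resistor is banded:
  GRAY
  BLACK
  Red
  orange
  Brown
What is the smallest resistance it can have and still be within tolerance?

793980 Ω

Grey → 8 (first significant figure)
Black → 0 (second significant figure)
Red → 2 (third significant figure)
Orange → ×10^3 multiplier
Brown → ±1% tolerance
802 × 1000 = 802000 Ω
Smallest = 802000 × (1 − 1/100) = 793980 Ω.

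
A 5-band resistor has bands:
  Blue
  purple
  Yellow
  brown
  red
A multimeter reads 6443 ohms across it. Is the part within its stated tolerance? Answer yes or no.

Blue → 6 (first significant figure)
Violet → 7 (second significant figure)
Yellow → 4 (third significant figure)
Brown → ×10 multiplier
Red → ±2% tolerance
674 × 10 = 6740 Ω
Allowed range: 6605.2 Ω to 6874.8 Ω.
6443 ohms lies outside that range.

no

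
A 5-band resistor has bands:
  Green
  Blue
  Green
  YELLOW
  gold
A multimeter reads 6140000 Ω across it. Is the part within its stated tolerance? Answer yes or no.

no

Green → 5 (first significant figure)
Blue → 6 (second significant figure)
Green → 5 (third significant figure)
Yellow → ×10^4 multiplier
Gold → ±5% tolerance
565 × 10000 = 5650000 Ω
Allowed range: 5367500 Ω to 5932500 Ω.
6140000 Ω lies outside that range.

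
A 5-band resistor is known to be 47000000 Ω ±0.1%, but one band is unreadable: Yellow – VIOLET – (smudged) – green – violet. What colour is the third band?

47000000 Ω = 470 × 10^5.
The third band gives digit 0 of the significand, and 0 is black.

black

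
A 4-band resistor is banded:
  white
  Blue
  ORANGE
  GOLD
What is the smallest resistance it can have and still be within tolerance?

White → 9 (first significant figure)
Blue → 6 (second significant figure)
Orange → ×10^3 multiplier
Gold → ±5% tolerance
96 × 1000 = 96000 Ω
Smallest = 96000 × (1 − 5/100) = 91200 Ω.

91200 Ω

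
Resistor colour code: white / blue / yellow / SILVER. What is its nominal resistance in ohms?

960000 Ω

White → 9 (first significant figure)
Blue → 6 (second significant figure)
Yellow → ×10^4 multiplier
96 × 10000 = 960000 Ω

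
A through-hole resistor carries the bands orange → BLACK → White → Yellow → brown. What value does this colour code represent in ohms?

3090000 Ω

Orange → 3 (first significant figure)
Black → 0 (second significant figure)
White → 9 (third significant figure)
Yellow → ×10^4 multiplier
309 × 10000 = 3090000 Ω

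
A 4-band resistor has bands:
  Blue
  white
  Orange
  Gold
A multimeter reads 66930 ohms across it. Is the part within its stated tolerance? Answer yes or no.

yes

Blue → 6 (first significant figure)
White → 9 (second significant figure)
Orange → ×10^3 multiplier
Gold → ±5% tolerance
69 × 1000 = 69000 Ω
Allowed range: 65550 Ω to 72450 Ω.
66930 ohms lies inside that range.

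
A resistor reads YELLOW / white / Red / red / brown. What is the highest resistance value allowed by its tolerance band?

Yellow → 4 (first significant figure)
White → 9 (second significant figure)
Red → 2 (third significant figure)
Red → ×10^2 multiplier
Brown → ±1% tolerance
492 × 100 = 49200 Ω
Highest = 49200 × (1 + 1/100) = 49692 Ω.

49692 Ω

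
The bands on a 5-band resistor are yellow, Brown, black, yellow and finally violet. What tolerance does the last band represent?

±0.1%

The last band, violet, is the tolerance band.
Violet corresponds to ±0.1%.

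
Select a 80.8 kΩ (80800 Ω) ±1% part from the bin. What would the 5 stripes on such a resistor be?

grey, black, grey, red, brown

80800 Ω = 808 × 10^2.
8 → grey
0 → black
8 → grey
Multiplier 10^2 → red.
±1% tolerance → brown.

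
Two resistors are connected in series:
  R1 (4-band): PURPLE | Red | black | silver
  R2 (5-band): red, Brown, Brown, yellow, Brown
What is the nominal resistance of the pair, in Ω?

2110072 Ω

R1: violet, red → 72; black ×1 → 72 Ω.
R2: red, brown, brown → 211; yellow ×10^4 → 2110000 Ω.
Series: 72 + 2110000 = 2110072 Ω.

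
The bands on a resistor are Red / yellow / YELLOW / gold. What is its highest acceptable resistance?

252000 Ω

Red → 2 (first significant figure)
Yellow → 4 (second significant figure)
Yellow → ×10^4 multiplier
Gold → ±5% tolerance
24 × 10000 = 240000 Ω
Highest = 240000 × (1 + 5/100) = 252000 Ω.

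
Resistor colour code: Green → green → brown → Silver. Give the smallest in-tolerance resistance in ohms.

Green → 5 (first significant figure)
Green → 5 (second significant figure)
Brown → ×10 multiplier
Silver → ±10% tolerance
55 × 10 = 550 Ω
Smallest = 550 × (1 − 10/100) = 495 Ω.

495 Ω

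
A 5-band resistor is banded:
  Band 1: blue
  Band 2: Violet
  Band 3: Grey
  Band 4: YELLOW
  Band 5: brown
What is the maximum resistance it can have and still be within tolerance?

Blue → 6 (first significant figure)
Violet → 7 (second significant figure)
Grey → 8 (third significant figure)
Yellow → ×10^4 multiplier
Brown → ±1% tolerance
678 × 10000 = 6780000 Ω
Maximum = 6780000 × (1 + 1/100) = 6847800 Ω.

6847800 Ω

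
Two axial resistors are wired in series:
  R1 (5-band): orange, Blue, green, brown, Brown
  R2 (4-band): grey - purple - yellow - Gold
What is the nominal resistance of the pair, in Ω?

873650 Ω

R1: orange, blue, green → 365; brown ×10 → 3650 Ω.
R2: grey, violet → 87; yellow ×10^4 → 870000 Ω.
Series: 3650 + 870000 = 873650 Ω.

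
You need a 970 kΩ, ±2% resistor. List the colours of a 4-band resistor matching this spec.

970000 Ω = 97 × 10^4.
9 → white
7 → violet
Multiplier 10^4 → yellow.
±2% tolerance → red.

white, violet, yellow, red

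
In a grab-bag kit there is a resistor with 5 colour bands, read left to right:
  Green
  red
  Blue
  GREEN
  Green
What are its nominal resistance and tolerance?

52600000 Ω ±0.5%

Green → 5 (first significant figure)
Red → 2 (second significant figure)
Blue → 6 (third significant figure)
Green → ×10^5 multiplier
Green → ±0.5% tolerance
526 × 100000 = 52600000 Ω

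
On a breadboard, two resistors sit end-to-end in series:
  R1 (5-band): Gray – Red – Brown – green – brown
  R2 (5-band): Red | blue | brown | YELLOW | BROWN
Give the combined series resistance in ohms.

84710000 Ω

R1: grey, red, brown → 821; green ×10^5 → 82100000 Ω.
R2: red, blue, brown → 261; yellow ×10^4 → 2610000 Ω.
Series: 82100000 + 2610000 = 84710000 Ω.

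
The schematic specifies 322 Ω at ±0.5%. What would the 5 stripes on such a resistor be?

orange, red, red, black, green

322 Ω = 322 × 10^0.
3 → orange
2 → red
2 → red
Multiplier 10^0 → black.
±0.5% tolerance → green.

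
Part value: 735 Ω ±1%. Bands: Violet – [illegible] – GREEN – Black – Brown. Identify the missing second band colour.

735 Ω = 735 × 10^0.
The second band gives digit 3 of the significand, and 3 is orange.

orange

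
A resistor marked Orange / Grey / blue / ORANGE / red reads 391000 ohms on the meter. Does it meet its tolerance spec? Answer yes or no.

yes

Orange → 3 (first significant figure)
Grey → 8 (second significant figure)
Blue → 6 (third significant figure)
Orange → ×10^3 multiplier
Red → ±2% tolerance
386 × 1000 = 386000 Ω
Allowed range: 378280 Ω to 393720 Ω.
391000 ohms lies inside that range.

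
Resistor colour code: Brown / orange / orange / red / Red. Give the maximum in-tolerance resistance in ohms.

Brown → 1 (first significant figure)
Orange → 3 (second significant figure)
Orange → 3 (third significant figure)
Red → ×10^2 multiplier
Red → ±2% tolerance
133 × 100 = 13300 Ω
Maximum = 13300 × (1 + 2/100) = 13566 Ω.

13566 Ω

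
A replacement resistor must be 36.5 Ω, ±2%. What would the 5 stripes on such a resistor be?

orange, blue, green, gold, red

36.5 Ω = 365 × 10^-1.
3 → orange
6 → blue
5 → green
Multiplier 10^-1 → gold.
±2% tolerance → red.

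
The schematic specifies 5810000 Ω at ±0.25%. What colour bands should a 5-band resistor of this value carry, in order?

5810000 Ω = 581 × 10^4.
5 → green
8 → grey
1 → brown
Multiplier 10^4 → yellow.
±0.25% tolerance → blue.

green, grey, brown, yellow, blue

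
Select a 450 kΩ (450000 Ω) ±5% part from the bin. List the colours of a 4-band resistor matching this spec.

450000 Ω = 45 × 10^4.
4 → yellow
5 → green
Multiplier 10^4 → yellow.
±5% tolerance → gold.

yellow, green, yellow, gold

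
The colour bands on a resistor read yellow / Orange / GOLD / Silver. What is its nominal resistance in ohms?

Yellow → 4 (first significant figure)
Orange → 3 (second significant figure)
Gold → ×0.1 multiplier
43 × 0.1 = 4.3 Ω

4.3 Ω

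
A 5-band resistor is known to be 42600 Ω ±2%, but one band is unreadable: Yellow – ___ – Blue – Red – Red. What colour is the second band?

42600 Ω = 426 × 10^2.
The second band gives digit 2 of the significand, and 2 is red.

red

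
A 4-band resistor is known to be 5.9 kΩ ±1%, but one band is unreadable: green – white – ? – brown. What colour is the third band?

red

5900 Ω = 59 × 10^2.
The third band is the multiplier, 10^2, which is red.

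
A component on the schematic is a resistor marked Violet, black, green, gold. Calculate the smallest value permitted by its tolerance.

6650000 Ω

Violet → 7 (first significant figure)
Black → 0 (second significant figure)
Green → ×10^5 multiplier
Gold → ±5% tolerance
70 × 100000 = 7000000 Ω
Smallest = 7000000 × (1 − 5/100) = 6650000 Ω.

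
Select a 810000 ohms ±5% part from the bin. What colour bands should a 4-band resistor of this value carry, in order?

810000 Ω = 81 × 10^4.
8 → grey
1 → brown
Multiplier 10^4 → yellow.
±5% tolerance → gold.

grey, brown, yellow, gold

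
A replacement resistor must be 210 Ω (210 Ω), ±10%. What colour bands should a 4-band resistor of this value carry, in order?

210 Ω = 21 × 10^1.
2 → red
1 → brown
Multiplier 10^1 → brown.
±10% tolerance → silver.

red, brown, brown, silver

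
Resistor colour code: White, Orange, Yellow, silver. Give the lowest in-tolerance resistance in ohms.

White → 9 (first significant figure)
Orange → 3 (second significant figure)
Yellow → ×10^4 multiplier
Silver → ±10% tolerance
93 × 10000 = 930000 Ω
Lowest = 930000 × (1 − 10/100) = 837000 Ω.

837000 Ω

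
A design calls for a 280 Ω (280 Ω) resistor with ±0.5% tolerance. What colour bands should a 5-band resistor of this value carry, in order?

280 Ω = 280 × 10^0.
2 → red
8 → grey
0 → black
Multiplier 10^0 → black.
±0.5% tolerance → green.

red, grey, black, black, green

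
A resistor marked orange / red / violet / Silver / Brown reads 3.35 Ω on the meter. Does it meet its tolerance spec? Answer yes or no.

Orange → 3 (first significant figure)
Red → 2 (second significant figure)
Violet → 7 (third significant figure)
Silver → ×0.01 multiplier
Brown → ±1% tolerance
327 × 0.01 = 3.27 Ω
Allowed range: 3.2373 Ω to 3.3027 Ω.
3.35 Ω lies outside that range.

no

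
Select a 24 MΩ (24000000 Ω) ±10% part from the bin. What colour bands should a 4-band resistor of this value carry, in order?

24000000 Ω = 24 × 10^6.
2 → red
4 → yellow
Multiplier 10^6 → blue.
±10% tolerance → silver.

red, yellow, blue, silver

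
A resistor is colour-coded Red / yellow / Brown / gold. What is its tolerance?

±5%

The last band, gold, is the tolerance band.
Gold corresponds to ±5%.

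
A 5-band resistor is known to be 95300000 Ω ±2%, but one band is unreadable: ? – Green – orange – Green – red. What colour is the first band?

95300000 Ω = 953 × 10^5.
The first band gives digit 9 of the significand, and 9 is white.

white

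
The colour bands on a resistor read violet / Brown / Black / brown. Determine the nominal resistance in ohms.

71 Ω

Violet → 7 (first significant figure)
Brown → 1 (second significant figure)
Black → ×1 multiplier
71 × 1 = 71 Ω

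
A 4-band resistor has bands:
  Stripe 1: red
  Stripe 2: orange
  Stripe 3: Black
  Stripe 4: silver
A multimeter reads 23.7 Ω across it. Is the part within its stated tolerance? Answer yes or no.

Red → 2 (first significant figure)
Orange → 3 (second significant figure)
Black → ×1 multiplier
Silver → ±10% tolerance
23 × 1 = 23 Ω
Allowed range: 20.7 Ω to 25.3 Ω.
23.7 Ω lies inside that range.

yes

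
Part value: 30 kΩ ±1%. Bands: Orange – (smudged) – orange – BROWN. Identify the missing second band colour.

black

30000 Ω = 30 × 10^3.
The second band gives digit 0 of the significand, and 0 is black.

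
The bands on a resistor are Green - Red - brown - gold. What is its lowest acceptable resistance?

494 Ω

Green → 5 (first significant figure)
Red → 2 (second significant figure)
Brown → ×10 multiplier
Gold → ±5% tolerance
52 × 10 = 520 Ω
Lowest = 520 × (1 − 5/100) = 494 Ω.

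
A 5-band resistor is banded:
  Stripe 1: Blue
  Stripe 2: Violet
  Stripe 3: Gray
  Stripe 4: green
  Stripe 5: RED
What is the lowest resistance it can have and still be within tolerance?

66444000 Ω

Blue → 6 (first significant figure)
Violet → 7 (second significant figure)
Grey → 8 (third significant figure)
Green → ×10^5 multiplier
Red → ±2% tolerance
678 × 100000 = 67800000 Ω
Lowest = 67800000 × (1 − 2/100) = 66444000 Ω.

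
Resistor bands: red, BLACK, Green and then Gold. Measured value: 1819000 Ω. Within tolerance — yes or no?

Red → 2 (first significant figure)
Black → 0 (second significant figure)
Green → ×10^5 multiplier
Gold → ±5% tolerance
20 × 100000 = 2000000 Ω
Allowed range: 1900000 Ω to 2100000 Ω.
1819000 Ω lies outside that range.

no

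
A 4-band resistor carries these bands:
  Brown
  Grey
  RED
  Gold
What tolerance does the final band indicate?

±5%

The last band, gold, is the tolerance band.
Gold corresponds to ±5%.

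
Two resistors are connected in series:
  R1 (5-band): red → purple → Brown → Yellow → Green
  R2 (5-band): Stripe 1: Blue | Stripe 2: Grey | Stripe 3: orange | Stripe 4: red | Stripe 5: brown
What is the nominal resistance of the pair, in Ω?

2778300 Ω

R1: red, violet, brown → 271; yellow ×10^4 → 2710000 Ω.
R2: blue, grey, orange → 683; red ×10^2 → 68300 Ω.
Series: 2710000 + 68300 = 2778300 Ω.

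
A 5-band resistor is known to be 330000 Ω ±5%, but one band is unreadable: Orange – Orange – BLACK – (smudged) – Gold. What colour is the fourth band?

330000 Ω = 330 × 10^3.
The fourth band is the multiplier, 10^3, which is orange.

orange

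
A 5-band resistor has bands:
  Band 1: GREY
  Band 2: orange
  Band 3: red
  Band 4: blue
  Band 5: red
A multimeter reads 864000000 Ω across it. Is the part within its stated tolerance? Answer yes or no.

no

Grey → 8 (first significant figure)
Orange → 3 (second significant figure)
Red → 2 (third significant figure)
Blue → ×10^6 multiplier
Red → ±2% tolerance
832 × 1000000 = 832000000 Ω
Allowed range: 815360000 Ω to 848640000 Ω.
864000000 Ω lies outside that range.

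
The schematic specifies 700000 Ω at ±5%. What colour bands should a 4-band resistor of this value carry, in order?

700000 Ω = 70 × 10^4.
7 → violet
0 → black
Multiplier 10^4 → yellow.
±5% tolerance → gold.

violet, black, yellow, gold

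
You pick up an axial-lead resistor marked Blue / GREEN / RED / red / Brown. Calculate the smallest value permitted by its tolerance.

Blue → 6 (first significant figure)
Green → 5 (second significant figure)
Red → 2 (third significant figure)
Red → ×10^2 multiplier
Brown → ±1% tolerance
652 × 100 = 65200 Ω
Smallest = 65200 × (1 − 1/100) = 64548 Ω.

64548 Ω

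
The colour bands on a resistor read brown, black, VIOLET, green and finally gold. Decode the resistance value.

10700000 Ω

Brown → 1 (first significant figure)
Black → 0 (second significant figure)
Violet → 7 (third significant figure)
Green → ×10^5 multiplier
107 × 100000 = 10700000 Ω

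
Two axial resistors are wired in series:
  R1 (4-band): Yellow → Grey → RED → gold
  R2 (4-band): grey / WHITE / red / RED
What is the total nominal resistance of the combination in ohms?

13700 Ω

R1: yellow, grey → 48; red ×10^2 → 4800 Ω.
R2: grey, white → 89; red ×10^2 → 8900 Ω.
Series: 4800 + 8900 = 13700 Ω.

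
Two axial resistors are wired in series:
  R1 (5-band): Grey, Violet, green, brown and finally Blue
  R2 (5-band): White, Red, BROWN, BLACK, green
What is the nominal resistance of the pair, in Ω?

9671 Ω

R1: grey, violet, green → 875; brown ×10 → 8750 Ω.
R2: white, red, brown → 921; black ×1 → 921 Ω.
Series: 8750 + 921 = 9671 Ω.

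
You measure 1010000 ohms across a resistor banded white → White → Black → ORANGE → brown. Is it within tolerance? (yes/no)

no

White → 9 (first significant figure)
White → 9 (second significant figure)
Black → 0 (third significant figure)
Orange → ×10^3 multiplier
Brown → ±1% tolerance
990 × 1000 = 990000 Ω
Allowed range: 980100 Ω to 999900 Ω.
1010000 ohms lies outside that range.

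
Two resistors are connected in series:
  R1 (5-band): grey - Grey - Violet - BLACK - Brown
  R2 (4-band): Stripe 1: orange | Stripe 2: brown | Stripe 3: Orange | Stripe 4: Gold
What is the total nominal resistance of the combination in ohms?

31887 Ω

R1: grey, grey, violet → 887; black ×1 → 887 Ω.
R2: orange, brown → 31; orange ×10^3 → 31000 Ω.
Series: 887 + 31000 = 31887 Ω.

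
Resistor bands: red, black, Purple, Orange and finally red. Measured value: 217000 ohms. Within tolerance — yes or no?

Red → 2 (first significant figure)
Black → 0 (second significant figure)
Violet → 7 (third significant figure)
Orange → ×10^3 multiplier
Red → ±2% tolerance
207 × 1000 = 207000 Ω
Allowed range: 202860 Ω to 211140 Ω.
217000 ohms lies outside that range.

no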